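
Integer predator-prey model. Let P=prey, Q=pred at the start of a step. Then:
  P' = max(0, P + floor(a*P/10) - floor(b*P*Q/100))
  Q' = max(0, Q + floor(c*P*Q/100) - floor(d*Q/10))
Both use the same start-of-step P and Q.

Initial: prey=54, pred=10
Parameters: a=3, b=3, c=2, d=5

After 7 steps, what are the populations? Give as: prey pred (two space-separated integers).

Step 1: prey: 54+16-16=54; pred: 10+10-5=15
Step 2: prey: 54+16-24=46; pred: 15+16-7=24
Step 3: prey: 46+13-33=26; pred: 24+22-12=34
Step 4: prey: 26+7-26=7; pred: 34+17-17=34
Step 5: prey: 7+2-7=2; pred: 34+4-17=21
Step 6: prey: 2+0-1=1; pred: 21+0-10=11
Step 7: prey: 1+0-0=1; pred: 11+0-5=6

Answer: 1 6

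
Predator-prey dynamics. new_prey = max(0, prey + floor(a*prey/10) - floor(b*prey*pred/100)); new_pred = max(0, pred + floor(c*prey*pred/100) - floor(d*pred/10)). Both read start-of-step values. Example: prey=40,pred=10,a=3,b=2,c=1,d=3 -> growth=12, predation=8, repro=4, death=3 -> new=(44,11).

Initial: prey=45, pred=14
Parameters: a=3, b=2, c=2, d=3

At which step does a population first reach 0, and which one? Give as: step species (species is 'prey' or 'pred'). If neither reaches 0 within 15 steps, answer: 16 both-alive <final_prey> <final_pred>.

Step 1: prey: 45+13-12=46; pred: 14+12-4=22
Step 2: prey: 46+13-20=39; pred: 22+20-6=36
Step 3: prey: 39+11-28=22; pred: 36+28-10=54
Step 4: prey: 22+6-23=5; pred: 54+23-16=61
Step 5: prey: 5+1-6=0; pred: 61+6-18=49
First extinction: prey at step 5

Answer: 5 prey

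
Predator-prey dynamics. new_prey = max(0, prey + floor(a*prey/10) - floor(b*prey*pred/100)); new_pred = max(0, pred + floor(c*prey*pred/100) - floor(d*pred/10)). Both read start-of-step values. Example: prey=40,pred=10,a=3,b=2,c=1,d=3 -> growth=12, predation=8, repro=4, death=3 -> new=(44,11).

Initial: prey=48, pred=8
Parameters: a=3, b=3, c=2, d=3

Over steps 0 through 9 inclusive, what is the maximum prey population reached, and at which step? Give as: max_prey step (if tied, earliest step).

Step 1: prey: 48+14-11=51; pred: 8+7-2=13
Step 2: prey: 51+15-19=47; pred: 13+13-3=23
Step 3: prey: 47+14-32=29; pred: 23+21-6=38
Step 4: prey: 29+8-33=4; pred: 38+22-11=49
Step 5: prey: 4+1-5=0; pred: 49+3-14=38
Step 6: prey: 0+0-0=0; pred: 38+0-11=27
Step 7: prey: 0+0-0=0; pred: 27+0-8=19
Step 8: prey: 0+0-0=0; pred: 19+0-5=14
Step 9: prey: 0+0-0=0; pred: 14+0-4=10
Max prey = 51 at step 1

Answer: 51 1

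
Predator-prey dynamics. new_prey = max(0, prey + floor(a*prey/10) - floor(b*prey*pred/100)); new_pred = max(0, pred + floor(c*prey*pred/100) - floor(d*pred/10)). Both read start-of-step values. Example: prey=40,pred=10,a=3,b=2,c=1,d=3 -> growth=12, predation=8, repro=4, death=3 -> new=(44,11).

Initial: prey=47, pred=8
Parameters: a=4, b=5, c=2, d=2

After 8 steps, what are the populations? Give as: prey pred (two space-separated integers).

Step 1: prey: 47+18-18=47; pred: 8+7-1=14
Step 2: prey: 47+18-32=33; pred: 14+13-2=25
Step 3: prey: 33+13-41=5; pred: 25+16-5=36
Step 4: prey: 5+2-9=0; pred: 36+3-7=32
Step 5: prey: 0+0-0=0; pred: 32+0-6=26
Step 6: prey: 0+0-0=0; pred: 26+0-5=21
Step 7: prey: 0+0-0=0; pred: 21+0-4=17
Step 8: prey: 0+0-0=0; pred: 17+0-3=14

Answer: 0 14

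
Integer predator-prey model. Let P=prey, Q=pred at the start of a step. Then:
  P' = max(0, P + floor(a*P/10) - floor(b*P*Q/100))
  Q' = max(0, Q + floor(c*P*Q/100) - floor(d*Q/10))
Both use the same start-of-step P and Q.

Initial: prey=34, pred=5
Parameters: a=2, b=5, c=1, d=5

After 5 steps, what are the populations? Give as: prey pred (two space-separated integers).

Step 1: prey: 34+6-8=32; pred: 5+1-2=4
Step 2: prey: 32+6-6=32; pred: 4+1-2=3
Step 3: prey: 32+6-4=34; pred: 3+0-1=2
Step 4: prey: 34+6-3=37; pred: 2+0-1=1
Step 5: prey: 37+7-1=43; pred: 1+0-0=1

Answer: 43 1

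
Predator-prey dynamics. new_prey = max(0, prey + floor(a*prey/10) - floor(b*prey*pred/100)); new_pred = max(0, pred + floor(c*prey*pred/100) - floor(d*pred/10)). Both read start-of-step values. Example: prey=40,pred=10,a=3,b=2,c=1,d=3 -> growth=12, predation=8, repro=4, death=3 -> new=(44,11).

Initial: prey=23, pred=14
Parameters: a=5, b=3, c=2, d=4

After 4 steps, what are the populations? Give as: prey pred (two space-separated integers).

Step 1: prey: 23+11-9=25; pred: 14+6-5=15
Step 2: prey: 25+12-11=26; pred: 15+7-6=16
Step 3: prey: 26+13-12=27; pred: 16+8-6=18
Step 4: prey: 27+13-14=26; pred: 18+9-7=20

Answer: 26 20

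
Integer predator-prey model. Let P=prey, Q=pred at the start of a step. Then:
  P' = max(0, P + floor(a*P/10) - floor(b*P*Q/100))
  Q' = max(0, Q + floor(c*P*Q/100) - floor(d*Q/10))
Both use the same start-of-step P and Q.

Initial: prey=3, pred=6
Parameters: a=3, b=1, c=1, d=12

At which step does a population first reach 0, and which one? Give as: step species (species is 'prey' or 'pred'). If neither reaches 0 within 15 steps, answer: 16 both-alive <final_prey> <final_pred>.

Answer: 1 pred

Derivation:
Step 1: prey: 3+0-0=3; pred: 6+0-7=0
First extinction: pred at step 1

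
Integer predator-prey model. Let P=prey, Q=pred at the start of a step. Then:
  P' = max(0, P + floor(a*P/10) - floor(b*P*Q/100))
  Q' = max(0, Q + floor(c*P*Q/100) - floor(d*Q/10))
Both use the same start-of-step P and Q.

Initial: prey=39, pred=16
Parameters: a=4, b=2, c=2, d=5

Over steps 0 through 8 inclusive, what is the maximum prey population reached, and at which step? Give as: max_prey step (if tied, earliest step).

Step 1: prey: 39+15-12=42; pred: 16+12-8=20
Step 2: prey: 42+16-16=42; pred: 20+16-10=26
Step 3: prey: 42+16-21=37; pred: 26+21-13=34
Step 4: prey: 37+14-25=26; pred: 34+25-17=42
Step 5: prey: 26+10-21=15; pred: 42+21-21=42
Step 6: prey: 15+6-12=9; pred: 42+12-21=33
Step 7: prey: 9+3-5=7; pred: 33+5-16=22
Step 8: prey: 7+2-3=6; pred: 22+3-11=14
Max prey = 42 at step 1

Answer: 42 1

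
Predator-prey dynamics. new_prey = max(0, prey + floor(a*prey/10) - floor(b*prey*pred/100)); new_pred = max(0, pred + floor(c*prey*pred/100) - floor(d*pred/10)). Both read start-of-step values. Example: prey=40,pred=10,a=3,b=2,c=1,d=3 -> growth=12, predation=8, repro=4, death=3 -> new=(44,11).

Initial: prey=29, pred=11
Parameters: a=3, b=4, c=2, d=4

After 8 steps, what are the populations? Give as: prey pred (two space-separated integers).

Answer: 9 4

Derivation:
Step 1: prey: 29+8-12=25; pred: 11+6-4=13
Step 2: prey: 25+7-13=19; pred: 13+6-5=14
Step 3: prey: 19+5-10=14; pred: 14+5-5=14
Step 4: prey: 14+4-7=11; pred: 14+3-5=12
Step 5: prey: 11+3-5=9; pred: 12+2-4=10
Step 6: prey: 9+2-3=8; pred: 10+1-4=7
Step 7: prey: 8+2-2=8; pred: 7+1-2=6
Step 8: prey: 8+2-1=9; pred: 6+0-2=4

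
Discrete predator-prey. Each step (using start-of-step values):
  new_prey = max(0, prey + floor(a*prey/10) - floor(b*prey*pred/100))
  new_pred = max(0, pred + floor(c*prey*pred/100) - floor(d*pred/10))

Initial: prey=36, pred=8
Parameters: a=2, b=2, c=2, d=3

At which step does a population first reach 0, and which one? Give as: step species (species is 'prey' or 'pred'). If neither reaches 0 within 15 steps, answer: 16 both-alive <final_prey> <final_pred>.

Answer: 16 both-alive 2 3

Derivation:
Step 1: prey: 36+7-5=38; pred: 8+5-2=11
Step 2: prey: 38+7-8=37; pred: 11+8-3=16
Step 3: prey: 37+7-11=33; pred: 16+11-4=23
Step 4: prey: 33+6-15=24; pred: 23+15-6=32
Step 5: prey: 24+4-15=13; pred: 32+15-9=38
Step 6: prey: 13+2-9=6; pred: 38+9-11=36
Step 7: prey: 6+1-4=3; pred: 36+4-10=30
Step 8: prey: 3+0-1=2; pred: 30+1-9=22
Step 9: prey: 2+0-0=2; pred: 22+0-6=16
Step 10: prey: 2+0-0=2; pred: 16+0-4=12
Step 11: prey: 2+0-0=2; pred: 12+0-3=9
Step 12: prey: 2+0-0=2; pred: 9+0-2=7
Step 13: prey: 2+0-0=2; pred: 7+0-2=5
Step 14: prey: 2+0-0=2; pred: 5+0-1=4
Step 15: prey: 2+0-0=2; pred: 4+0-1=3
No extinction within 15 steps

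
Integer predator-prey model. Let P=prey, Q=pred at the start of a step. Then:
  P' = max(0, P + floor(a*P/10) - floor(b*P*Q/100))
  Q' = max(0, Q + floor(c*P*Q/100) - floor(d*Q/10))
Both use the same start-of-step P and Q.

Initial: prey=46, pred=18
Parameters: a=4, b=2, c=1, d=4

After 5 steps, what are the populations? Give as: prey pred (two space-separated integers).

Step 1: prey: 46+18-16=48; pred: 18+8-7=19
Step 2: prey: 48+19-18=49; pred: 19+9-7=21
Step 3: prey: 49+19-20=48; pred: 21+10-8=23
Step 4: prey: 48+19-22=45; pred: 23+11-9=25
Step 5: prey: 45+18-22=41; pred: 25+11-10=26

Answer: 41 26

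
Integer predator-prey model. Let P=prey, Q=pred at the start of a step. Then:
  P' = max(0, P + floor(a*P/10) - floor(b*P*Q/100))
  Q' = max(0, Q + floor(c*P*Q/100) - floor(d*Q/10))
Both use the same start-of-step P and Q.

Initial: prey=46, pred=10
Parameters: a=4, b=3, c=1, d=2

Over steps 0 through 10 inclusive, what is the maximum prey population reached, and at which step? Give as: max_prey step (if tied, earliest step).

Step 1: prey: 46+18-13=51; pred: 10+4-2=12
Step 2: prey: 51+20-18=53; pred: 12+6-2=16
Step 3: prey: 53+21-25=49; pred: 16+8-3=21
Step 4: prey: 49+19-30=38; pred: 21+10-4=27
Step 5: prey: 38+15-30=23; pred: 27+10-5=32
Step 6: prey: 23+9-22=10; pred: 32+7-6=33
Step 7: prey: 10+4-9=5; pred: 33+3-6=30
Step 8: prey: 5+2-4=3; pred: 30+1-6=25
Step 9: prey: 3+1-2=2; pred: 25+0-5=20
Step 10: prey: 2+0-1=1; pred: 20+0-4=16
Max prey = 53 at step 2

Answer: 53 2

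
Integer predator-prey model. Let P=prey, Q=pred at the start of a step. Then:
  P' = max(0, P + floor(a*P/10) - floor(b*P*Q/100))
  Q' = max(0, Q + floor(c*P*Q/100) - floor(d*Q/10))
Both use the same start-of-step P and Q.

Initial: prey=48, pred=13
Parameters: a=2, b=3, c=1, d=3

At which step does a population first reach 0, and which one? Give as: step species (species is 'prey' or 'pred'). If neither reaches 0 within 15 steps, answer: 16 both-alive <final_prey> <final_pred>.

Step 1: prey: 48+9-18=39; pred: 13+6-3=16
Step 2: prey: 39+7-18=28; pred: 16+6-4=18
Step 3: prey: 28+5-15=18; pred: 18+5-5=18
Step 4: prey: 18+3-9=12; pred: 18+3-5=16
Step 5: prey: 12+2-5=9; pred: 16+1-4=13
Step 6: prey: 9+1-3=7; pred: 13+1-3=11
Step 7: prey: 7+1-2=6; pred: 11+0-3=8
Step 8: prey: 6+1-1=6; pred: 8+0-2=6
Step 9: prey: 6+1-1=6; pred: 6+0-1=5
Step 10: prey: 6+1-0=7; pred: 5+0-1=4
Step 11: prey: 7+1-0=8; pred: 4+0-1=3
Step 12: prey: 8+1-0=9; pred: 3+0-0=3
Step 13: prey: 9+1-0=10; pred: 3+0-0=3
Step 14: prey: 10+2-0=12; pred: 3+0-0=3
Step 15: prey: 12+2-1=13; pred: 3+0-0=3
No extinction within 15 steps

Answer: 16 both-alive 13 3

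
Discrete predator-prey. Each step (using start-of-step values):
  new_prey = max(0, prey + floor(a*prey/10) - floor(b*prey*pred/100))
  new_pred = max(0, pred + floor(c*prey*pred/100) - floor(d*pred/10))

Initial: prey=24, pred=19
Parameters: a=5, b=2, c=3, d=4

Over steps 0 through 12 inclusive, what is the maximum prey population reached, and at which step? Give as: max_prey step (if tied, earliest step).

Step 1: prey: 24+12-9=27; pred: 19+13-7=25
Step 2: prey: 27+13-13=27; pred: 25+20-10=35
Step 3: prey: 27+13-18=22; pred: 35+28-14=49
Step 4: prey: 22+11-21=12; pred: 49+32-19=62
Step 5: prey: 12+6-14=4; pred: 62+22-24=60
Step 6: prey: 4+2-4=2; pred: 60+7-24=43
Step 7: prey: 2+1-1=2; pred: 43+2-17=28
Step 8: prey: 2+1-1=2; pred: 28+1-11=18
Step 9: prey: 2+1-0=3; pred: 18+1-7=12
Step 10: prey: 3+1-0=4; pred: 12+1-4=9
Step 11: prey: 4+2-0=6; pred: 9+1-3=7
Step 12: prey: 6+3-0=9; pred: 7+1-2=6
Max prey = 27 at step 1

Answer: 27 1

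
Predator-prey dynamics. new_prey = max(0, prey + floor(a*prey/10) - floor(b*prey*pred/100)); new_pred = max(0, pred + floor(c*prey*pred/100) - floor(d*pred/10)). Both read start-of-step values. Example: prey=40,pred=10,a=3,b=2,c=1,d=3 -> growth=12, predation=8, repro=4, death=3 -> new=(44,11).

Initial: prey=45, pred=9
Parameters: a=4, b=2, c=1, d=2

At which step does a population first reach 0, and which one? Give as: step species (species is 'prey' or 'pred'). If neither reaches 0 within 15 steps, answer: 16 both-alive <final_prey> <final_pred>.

Answer: 9 prey

Derivation:
Step 1: prey: 45+18-8=55; pred: 9+4-1=12
Step 2: prey: 55+22-13=64; pred: 12+6-2=16
Step 3: prey: 64+25-20=69; pred: 16+10-3=23
Step 4: prey: 69+27-31=65; pred: 23+15-4=34
Step 5: prey: 65+26-44=47; pred: 34+22-6=50
Step 6: prey: 47+18-47=18; pred: 50+23-10=63
Step 7: prey: 18+7-22=3; pred: 63+11-12=62
Step 8: prey: 3+1-3=1; pred: 62+1-12=51
Step 9: prey: 1+0-1=0; pred: 51+0-10=41
First extinction: prey at step 9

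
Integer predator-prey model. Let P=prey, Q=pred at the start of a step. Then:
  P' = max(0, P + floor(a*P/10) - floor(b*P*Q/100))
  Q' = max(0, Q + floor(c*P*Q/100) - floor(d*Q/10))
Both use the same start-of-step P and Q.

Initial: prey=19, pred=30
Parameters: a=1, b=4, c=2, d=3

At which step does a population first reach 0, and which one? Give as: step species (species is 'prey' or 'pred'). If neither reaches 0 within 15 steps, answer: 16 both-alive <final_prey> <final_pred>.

Step 1: prey: 19+1-22=0; pred: 30+11-9=32
First extinction: prey at step 1

Answer: 1 prey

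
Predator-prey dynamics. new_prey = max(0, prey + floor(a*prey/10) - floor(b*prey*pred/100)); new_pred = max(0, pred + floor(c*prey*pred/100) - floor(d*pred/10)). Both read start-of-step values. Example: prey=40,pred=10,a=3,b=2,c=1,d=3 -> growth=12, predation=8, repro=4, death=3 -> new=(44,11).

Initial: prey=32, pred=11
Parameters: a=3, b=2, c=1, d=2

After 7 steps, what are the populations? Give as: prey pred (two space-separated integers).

Step 1: prey: 32+9-7=34; pred: 11+3-2=12
Step 2: prey: 34+10-8=36; pred: 12+4-2=14
Step 3: prey: 36+10-10=36; pred: 14+5-2=17
Step 4: prey: 36+10-12=34; pred: 17+6-3=20
Step 5: prey: 34+10-13=31; pred: 20+6-4=22
Step 6: prey: 31+9-13=27; pred: 22+6-4=24
Step 7: prey: 27+8-12=23; pred: 24+6-4=26

Answer: 23 26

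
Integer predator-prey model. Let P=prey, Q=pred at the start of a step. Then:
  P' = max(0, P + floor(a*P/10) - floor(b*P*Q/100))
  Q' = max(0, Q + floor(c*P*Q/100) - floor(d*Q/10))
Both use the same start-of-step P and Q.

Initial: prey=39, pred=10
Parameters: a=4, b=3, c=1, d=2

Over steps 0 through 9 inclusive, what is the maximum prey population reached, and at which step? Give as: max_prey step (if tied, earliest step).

Step 1: prey: 39+15-11=43; pred: 10+3-2=11
Step 2: prey: 43+17-14=46; pred: 11+4-2=13
Step 3: prey: 46+18-17=47; pred: 13+5-2=16
Step 4: prey: 47+18-22=43; pred: 16+7-3=20
Step 5: prey: 43+17-25=35; pred: 20+8-4=24
Step 6: prey: 35+14-25=24; pred: 24+8-4=28
Step 7: prey: 24+9-20=13; pred: 28+6-5=29
Step 8: prey: 13+5-11=7; pred: 29+3-5=27
Step 9: prey: 7+2-5=4; pred: 27+1-5=23
Max prey = 47 at step 3

Answer: 47 3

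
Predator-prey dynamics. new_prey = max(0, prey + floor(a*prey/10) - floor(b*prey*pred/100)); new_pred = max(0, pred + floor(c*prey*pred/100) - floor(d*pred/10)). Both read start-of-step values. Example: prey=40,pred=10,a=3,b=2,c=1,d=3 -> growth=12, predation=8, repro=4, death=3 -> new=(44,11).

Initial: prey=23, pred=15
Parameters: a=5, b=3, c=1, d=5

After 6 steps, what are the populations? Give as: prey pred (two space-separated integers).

Step 1: prey: 23+11-10=24; pred: 15+3-7=11
Step 2: prey: 24+12-7=29; pred: 11+2-5=8
Step 3: prey: 29+14-6=37; pred: 8+2-4=6
Step 4: prey: 37+18-6=49; pred: 6+2-3=5
Step 5: prey: 49+24-7=66; pred: 5+2-2=5
Step 6: prey: 66+33-9=90; pred: 5+3-2=6

Answer: 90 6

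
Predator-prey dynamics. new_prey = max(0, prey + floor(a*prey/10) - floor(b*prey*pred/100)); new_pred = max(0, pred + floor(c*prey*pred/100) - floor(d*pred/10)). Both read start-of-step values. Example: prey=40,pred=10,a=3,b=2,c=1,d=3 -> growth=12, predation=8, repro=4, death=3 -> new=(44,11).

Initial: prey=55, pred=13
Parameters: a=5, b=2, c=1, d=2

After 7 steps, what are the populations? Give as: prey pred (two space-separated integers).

Step 1: prey: 55+27-14=68; pred: 13+7-2=18
Step 2: prey: 68+34-24=78; pred: 18+12-3=27
Step 3: prey: 78+39-42=75; pred: 27+21-5=43
Step 4: prey: 75+37-64=48; pred: 43+32-8=67
Step 5: prey: 48+24-64=8; pred: 67+32-13=86
Step 6: prey: 8+4-13=0; pred: 86+6-17=75
Step 7: prey: 0+0-0=0; pred: 75+0-15=60

Answer: 0 60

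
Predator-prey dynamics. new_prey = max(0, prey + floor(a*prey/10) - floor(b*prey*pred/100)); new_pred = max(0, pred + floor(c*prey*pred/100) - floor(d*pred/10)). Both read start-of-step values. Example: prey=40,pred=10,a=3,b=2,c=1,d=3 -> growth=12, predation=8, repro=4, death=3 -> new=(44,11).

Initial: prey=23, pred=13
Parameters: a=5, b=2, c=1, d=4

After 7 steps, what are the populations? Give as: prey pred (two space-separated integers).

Answer: 130 31

Derivation:
Step 1: prey: 23+11-5=29; pred: 13+2-5=10
Step 2: prey: 29+14-5=38; pred: 10+2-4=8
Step 3: prey: 38+19-6=51; pred: 8+3-3=8
Step 4: prey: 51+25-8=68; pred: 8+4-3=9
Step 5: prey: 68+34-12=90; pred: 9+6-3=12
Step 6: prey: 90+45-21=114; pred: 12+10-4=18
Step 7: prey: 114+57-41=130; pred: 18+20-7=31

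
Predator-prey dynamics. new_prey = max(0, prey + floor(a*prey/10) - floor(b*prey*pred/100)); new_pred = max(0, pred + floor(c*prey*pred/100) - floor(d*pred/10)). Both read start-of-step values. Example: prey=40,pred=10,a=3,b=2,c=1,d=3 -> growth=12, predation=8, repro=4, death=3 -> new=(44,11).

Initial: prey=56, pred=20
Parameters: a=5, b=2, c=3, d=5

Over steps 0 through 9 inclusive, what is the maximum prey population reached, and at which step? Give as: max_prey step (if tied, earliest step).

Answer: 62 1

Derivation:
Step 1: prey: 56+28-22=62; pred: 20+33-10=43
Step 2: prey: 62+31-53=40; pred: 43+79-21=101
Step 3: prey: 40+20-80=0; pred: 101+121-50=172
Step 4: prey: 0+0-0=0; pred: 172+0-86=86
Step 5: prey: 0+0-0=0; pred: 86+0-43=43
Step 6: prey: 0+0-0=0; pred: 43+0-21=22
Step 7: prey: 0+0-0=0; pred: 22+0-11=11
Step 8: prey: 0+0-0=0; pred: 11+0-5=6
Step 9: prey: 0+0-0=0; pred: 6+0-3=3
Max prey = 62 at step 1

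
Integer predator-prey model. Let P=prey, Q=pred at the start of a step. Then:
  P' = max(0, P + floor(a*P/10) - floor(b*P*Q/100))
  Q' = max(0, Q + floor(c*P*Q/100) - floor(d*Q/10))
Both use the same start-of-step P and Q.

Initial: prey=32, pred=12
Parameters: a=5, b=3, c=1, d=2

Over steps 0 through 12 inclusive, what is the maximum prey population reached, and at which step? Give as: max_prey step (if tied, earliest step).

Step 1: prey: 32+16-11=37; pred: 12+3-2=13
Step 2: prey: 37+18-14=41; pred: 13+4-2=15
Step 3: prey: 41+20-18=43; pred: 15+6-3=18
Step 4: prey: 43+21-23=41; pred: 18+7-3=22
Step 5: prey: 41+20-27=34; pred: 22+9-4=27
Step 6: prey: 34+17-27=24; pred: 27+9-5=31
Step 7: prey: 24+12-22=14; pred: 31+7-6=32
Step 8: prey: 14+7-13=8; pred: 32+4-6=30
Step 9: prey: 8+4-7=5; pred: 30+2-6=26
Step 10: prey: 5+2-3=4; pred: 26+1-5=22
Step 11: prey: 4+2-2=4; pred: 22+0-4=18
Step 12: prey: 4+2-2=4; pred: 18+0-3=15
Max prey = 43 at step 3

Answer: 43 3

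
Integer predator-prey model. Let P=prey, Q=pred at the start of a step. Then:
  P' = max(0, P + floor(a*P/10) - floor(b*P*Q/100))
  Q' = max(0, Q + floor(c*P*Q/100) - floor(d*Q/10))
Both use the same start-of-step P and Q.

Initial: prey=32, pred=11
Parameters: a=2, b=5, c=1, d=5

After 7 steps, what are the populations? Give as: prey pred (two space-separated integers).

Step 1: prey: 32+6-17=21; pred: 11+3-5=9
Step 2: prey: 21+4-9=16; pred: 9+1-4=6
Step 3: prey: 16+3-4=15; pred: 6+0-3=3
Step 4: prey: 15+3-2=16; pred: 3+0-1=2
Step 5: prey: 16+3-1=18; pred: 2+0-1=1
Step 6: prey: 18+3-0=21; pred: 1+0-0=1
Step 7: prey: 21+4-1=24; pred: 1+0-0=1

Answer: 24 1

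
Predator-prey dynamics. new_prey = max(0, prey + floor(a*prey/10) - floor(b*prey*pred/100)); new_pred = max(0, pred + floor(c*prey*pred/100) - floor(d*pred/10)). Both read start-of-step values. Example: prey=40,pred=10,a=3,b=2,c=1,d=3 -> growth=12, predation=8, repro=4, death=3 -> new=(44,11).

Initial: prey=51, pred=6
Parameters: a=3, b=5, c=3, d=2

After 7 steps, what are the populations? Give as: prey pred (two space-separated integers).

Answer: 0 24

Derivation:
Step 1: prey: 51+15-15=51; pred: 6+9-1=14
Step 2: prey: 51+15-35=31; pred: 14+21-2=33
Step 3: prey: 31+9-51=0; pred: 33+30-6=57
Step 4: prey: 0+0-0=0; pred: 57+0-11=46
Step 5: prey: 0+0-0=0; pred: 46+0-9=37
Step 6: prey: 0+0-0=0; pred: 37+0-7=30
Step 7: prey: 0+0-0=0; pred: 30+0-6=24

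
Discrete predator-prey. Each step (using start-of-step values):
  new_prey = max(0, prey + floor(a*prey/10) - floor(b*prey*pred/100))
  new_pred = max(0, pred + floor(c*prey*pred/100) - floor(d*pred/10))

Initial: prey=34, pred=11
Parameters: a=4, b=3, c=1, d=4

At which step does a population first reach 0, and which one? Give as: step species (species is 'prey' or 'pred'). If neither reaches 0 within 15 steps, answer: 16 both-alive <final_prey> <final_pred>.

Step 1: prey: 34+13-11=36; pred: 11+3-4=10
Step 2: prey: 36+14-10=40; pred: 10+3-4=9
Step 3: prey: 40+16-10=46; pred: 9+3-3=9
Step 4: prey: 46+18-12=52; pred: 9+4-3=10
Step 5: prey: 52+20-15=57; pred: 10+5-4=11
Step 6: prey: 57+22-18=61; pred: 11+6-4=13
Step 7: prey: 61+24-23=62; pred: 13+7-5=15
Step 8: prey: 62+24-27=59; pred: 15+9-6=18
Step 9: prey: 59+23-31=51; pred: 18+10-7=21
Step 10: prey: 51+20-32=39; pred: 21+10-8=23
Step 11: prey: 39+15-26=28; pred: 23+8-9=22
Step 12: prey: 28+11-18=21; pred: 22+6-8=20
Step 13: prey: 21+8-12=17; pred: 20+4-8=16
Step 14: prey: 17+6-8=15; pred: 16+2-6=12
Step 15: prey: 15+6-5=16; pred: 12+1-4=9
No extinction within 15 steps

Answer: 16 both-alive 16 9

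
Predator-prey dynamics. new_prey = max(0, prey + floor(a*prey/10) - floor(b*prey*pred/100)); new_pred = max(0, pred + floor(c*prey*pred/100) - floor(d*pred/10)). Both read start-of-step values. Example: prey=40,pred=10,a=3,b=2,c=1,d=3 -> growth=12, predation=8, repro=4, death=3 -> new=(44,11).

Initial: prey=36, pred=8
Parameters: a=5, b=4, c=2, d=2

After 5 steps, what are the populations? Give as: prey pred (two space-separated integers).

Step 1: prey: 36+18-11=43; pred: 8+5-1=12
Step 2: prey: 43+21-20=44; pred: 12+10-2=20
Step 3: prey: 44+22-35=31; pred: 20+17-4=33
Step 4: prey: 31+15-40=6; pred: 33+20-6=47
Step 5: prey: 6+3-11=0; pred: 47+5-9=43

Answer: 0 43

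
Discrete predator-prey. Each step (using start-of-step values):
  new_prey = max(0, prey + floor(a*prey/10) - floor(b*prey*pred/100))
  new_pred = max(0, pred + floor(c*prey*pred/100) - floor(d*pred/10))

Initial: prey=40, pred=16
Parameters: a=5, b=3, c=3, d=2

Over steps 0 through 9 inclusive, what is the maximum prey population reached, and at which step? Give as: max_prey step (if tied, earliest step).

Answer: 41 1

Derivation:
Step 1: prey: 40+20-19=41; pred: 16+19-3=32
Step 2: prey: 41+20-39=22; pred: 32+39-6=65
Step 3: prey: 22+11-42=0; pred: 65+42-13=94
Step 4: prey: 0+0-0=0; pred: 94+0-18=76
Step 5: prey: 0+0-0=0; pred: 76+0-15=61
Step 6: prey: 0+0-0=0; pred: 61+0-12=49
Step 7: prey: 0+0-0=0; pred: 49+0-9=40
Step 8: prey: 0+0-0=0; pred: 40+0-8=32
Step 9: prey: 0+0-0=0; pred: 32+0-6=26
Max prey = 41 at step 1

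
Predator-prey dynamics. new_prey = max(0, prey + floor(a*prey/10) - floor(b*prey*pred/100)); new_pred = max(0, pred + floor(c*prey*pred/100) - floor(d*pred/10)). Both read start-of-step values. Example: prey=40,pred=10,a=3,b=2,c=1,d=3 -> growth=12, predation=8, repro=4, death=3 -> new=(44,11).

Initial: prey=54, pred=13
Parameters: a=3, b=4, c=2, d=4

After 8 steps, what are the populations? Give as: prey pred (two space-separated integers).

Answer: 0 3

Derivation:
Step 1: prey: 54+16-28=42; pred: 13+14-5=22
Step 2: prey: 42+12-36=18; pred: 22+18-8=32
Step 3: prey: 18+5-23=0; pred: 32+11-12=31
Step 4: prey: 0+0-0=0; pred: 31+0-12=19
Step 5: prey: 0+0-0=0; pred: 19+0-7=12
Step 6: prey: 0+0-0=0; pred: 12+0-4=8
Step 7: prey: 0+0-0=0; pred: 8+0-3=5
Step 8: prey: 0+0-0=0; pred: 5+0-2=3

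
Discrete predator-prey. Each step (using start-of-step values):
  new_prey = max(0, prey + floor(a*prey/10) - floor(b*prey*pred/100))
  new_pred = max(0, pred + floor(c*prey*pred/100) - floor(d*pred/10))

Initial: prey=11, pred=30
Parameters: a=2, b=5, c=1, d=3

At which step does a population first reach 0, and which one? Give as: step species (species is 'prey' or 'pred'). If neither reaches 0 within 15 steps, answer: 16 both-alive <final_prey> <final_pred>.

Answer: 1 prey

Derivation:
Step 1: prey: 11+2-16=0; pred: 30+3-9=24
First extinction: prey at step 1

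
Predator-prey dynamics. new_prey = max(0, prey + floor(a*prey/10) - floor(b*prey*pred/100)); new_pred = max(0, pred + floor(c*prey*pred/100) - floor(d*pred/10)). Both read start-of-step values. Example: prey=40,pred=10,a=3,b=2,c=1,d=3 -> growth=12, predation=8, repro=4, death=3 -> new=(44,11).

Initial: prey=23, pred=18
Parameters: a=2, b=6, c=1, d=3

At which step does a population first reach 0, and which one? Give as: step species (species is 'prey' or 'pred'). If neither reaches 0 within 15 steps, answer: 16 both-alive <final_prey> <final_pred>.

Answer: 2 prey

Derivation:
Step 1: prey: 23+4-24=3; pred: 18+4-5=17
Step 2: prey: 3+0-3=0; pred: 17+0-5=12
First extinction: prey at step 2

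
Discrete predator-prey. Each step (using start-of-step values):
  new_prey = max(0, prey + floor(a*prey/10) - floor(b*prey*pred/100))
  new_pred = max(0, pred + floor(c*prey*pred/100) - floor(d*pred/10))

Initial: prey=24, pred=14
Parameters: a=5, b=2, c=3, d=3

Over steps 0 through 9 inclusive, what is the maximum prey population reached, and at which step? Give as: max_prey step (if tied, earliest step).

Answer: 33 2

Derivation:
Step 1: prey: 24+12-6=30; pred: 14+10-4=20
Step 2: prey: 30+15-12=33; pred: 20+18-6=32
Step 3: prey: 33+16-21=28; pred: 32+31-9=54
Step 4: prey: 28+14-30=12; pred: 54+45-16=83
Step 5: prey: 12+6-19=0; pred: 83+29-24=88
Step 6: prey: 0+0-0=0; pred: 88+0-26=62
Step 7: prey: 0+0-0=0; pred: 62+0-18=44
Step 8: prey: 0+0-0=0; pred: 44+0-13=31
Step 9: prey: 0+0-0=0; pred: 31+0-9=22
Max prey = 33 at step 2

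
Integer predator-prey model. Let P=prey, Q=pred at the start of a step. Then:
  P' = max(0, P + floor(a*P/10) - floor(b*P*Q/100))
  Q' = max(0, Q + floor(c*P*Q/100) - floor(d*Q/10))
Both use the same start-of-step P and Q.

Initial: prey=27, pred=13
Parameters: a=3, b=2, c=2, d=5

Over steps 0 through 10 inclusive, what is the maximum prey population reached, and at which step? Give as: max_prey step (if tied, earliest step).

Step 1: prey: 27+8-7=28; pred: 13+7-6=14
Step 2: prey: 28+8-7=29; pred: 14+7-7=14
Step 3: prey: 29+8-8=29; pred: 14+8-7=15
Step 4: prey: 29+8-8=29; pred: 15+8-7=16
Step 5: prey: 29+8-9=28; pred: 16+9-8=17
Step 6: prey: 28+8-9=27; pred: 17+9-8=18
Step 7: prey: 27+8-9=26; pred: 18+9-9=18
Step 8: prey: 26+7-9=24; pred: 18+9-9=18
Step 9: prey: 24+7-8=23; pred: 18+8-9=17
Step 10: prey: 23+6-7=22; pred: 17+7-8=16
Max prey = 29 at step 2

Answer: 29 2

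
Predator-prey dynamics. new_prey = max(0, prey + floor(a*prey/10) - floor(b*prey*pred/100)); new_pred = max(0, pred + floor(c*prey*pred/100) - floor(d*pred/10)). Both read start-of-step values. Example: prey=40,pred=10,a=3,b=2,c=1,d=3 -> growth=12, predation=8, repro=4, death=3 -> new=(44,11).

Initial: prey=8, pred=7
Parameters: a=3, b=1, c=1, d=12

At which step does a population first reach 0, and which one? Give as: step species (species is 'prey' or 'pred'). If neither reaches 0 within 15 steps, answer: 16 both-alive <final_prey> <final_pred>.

Answer: 1 pred

Derivation:
Step 1: prey: 8+2-0=10; pred: 7+0-8=0
First extinction: pred at step 1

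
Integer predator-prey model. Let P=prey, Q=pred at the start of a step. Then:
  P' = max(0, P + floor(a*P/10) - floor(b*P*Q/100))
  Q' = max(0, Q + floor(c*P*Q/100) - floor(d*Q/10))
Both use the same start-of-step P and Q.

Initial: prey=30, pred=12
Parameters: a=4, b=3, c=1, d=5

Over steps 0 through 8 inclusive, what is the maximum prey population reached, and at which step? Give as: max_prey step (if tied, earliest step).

Step 1: prey: 30+12-10=32; pred: 12+3-6=9
Step 2: prey: 32+12-8=36; pred: 9+2-4=7
Step 3: prey: 36+14-7=43; pred: 7+2-3=6
Step 4: prey: 43+17-7=53; pred: 6+2-3=5
Step 5: prey: 53+21-7=67; pred: 5+2-2=5
Step 6: prey: 67+26-10=83; pred: 5+3-2=6
Step 7: prey: 83+33-14=102; pred: 6+4-3=7
Step 8: prey: 102+40-21=121; pred: 7+7-3=11
Max prey = 121 at step 8

Answer: 121 8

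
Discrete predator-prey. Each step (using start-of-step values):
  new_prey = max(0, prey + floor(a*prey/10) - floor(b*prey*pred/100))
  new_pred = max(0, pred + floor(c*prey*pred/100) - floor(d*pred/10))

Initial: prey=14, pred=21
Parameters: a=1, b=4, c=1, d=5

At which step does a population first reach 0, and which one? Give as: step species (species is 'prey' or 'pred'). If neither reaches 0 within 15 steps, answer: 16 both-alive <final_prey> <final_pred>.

Answer: 16 both-alive 2 1

Derivation:
Step 1: prey: 14+1-11=4; pred: 21+2-10=13
Step 2: prey: 4+0-2=2; pred: 13+0-6=7
Step 3: prey: 2+0-0=2; pred: 7+0-3=4
Step 4: prey: 2+0-0=2; pred: 4+0-2=2
Step 5: prey: 2+0-0=2; pred: 2+0-1=1
Step 6: prey: 2+0-0=2; pred: 1+0-0=1
Steps 7-15: state stable at prey=2, pred=1 (no change)
No extinction within 15 steps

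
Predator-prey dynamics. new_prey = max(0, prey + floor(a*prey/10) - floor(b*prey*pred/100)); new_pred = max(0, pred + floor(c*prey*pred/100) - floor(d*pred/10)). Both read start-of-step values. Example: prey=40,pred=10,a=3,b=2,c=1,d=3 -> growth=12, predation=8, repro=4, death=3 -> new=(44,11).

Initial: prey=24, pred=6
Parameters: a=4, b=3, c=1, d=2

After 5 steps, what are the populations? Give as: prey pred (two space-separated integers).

Answer: 58 12

Derivation:
Step 1: prey: 24+9-4=29; pred: 6+1-1=6
Step 2: prey: 29+11-5=35; pred: 6+1-1=6
Step 3: prey: 35+14-6=43; pred: 6+2-1=7
Step 4: prey: 43+17-9=51; pred: 7+3-1=9
Step 5: prey: 51+20-13=58; pred: 9+4-1=12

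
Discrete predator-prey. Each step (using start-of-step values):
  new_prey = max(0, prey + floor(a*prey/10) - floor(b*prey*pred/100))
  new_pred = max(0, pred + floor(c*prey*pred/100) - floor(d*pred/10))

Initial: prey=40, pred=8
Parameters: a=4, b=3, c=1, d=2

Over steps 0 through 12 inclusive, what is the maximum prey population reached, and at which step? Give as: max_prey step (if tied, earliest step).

Step 1: prey: 40+16-9=47; pred: 8+3-1=10
Step 2: prey: 47+18-14=51; pred: 10+4-2=12
Step 3: prey: 51+20-18=53; pred: 12+6-2=16
Step 4: prey: 53+21-25=49; pred: 16+8-3=21
Step 5: prey: 49+19-30=38; pred: 21+10-4=27
Step 6: prey: 38+15-30=23; pred: 27+10-5=32
Step 7: prey: 23+9-22=10; pred: 32+7-6=33
Step 8: prey: 10+4-9=5; pred: 33+3-6=30
Step 9: prey: 5+2-4=3; pred: 30+1-6=25
Step 10: prey: 3+1-2=2; pred: 25+0-5=20
Step 11: prey: 2+0-1=1; pred: 20+0-4=16
Step 12: prey: 1+0-0=1; pred: 16+0-3=13
Max prey = 53 at step 3

Answer: 53 3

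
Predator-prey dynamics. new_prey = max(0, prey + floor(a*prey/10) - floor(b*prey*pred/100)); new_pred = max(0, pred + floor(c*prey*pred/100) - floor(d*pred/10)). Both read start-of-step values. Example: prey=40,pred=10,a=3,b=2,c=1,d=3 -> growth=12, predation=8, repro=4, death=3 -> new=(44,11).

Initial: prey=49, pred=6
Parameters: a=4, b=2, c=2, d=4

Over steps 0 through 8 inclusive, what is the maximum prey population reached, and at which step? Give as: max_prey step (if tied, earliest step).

Step 1: prey: 49+19-5=63; pred: 6+5-2=9
Step 2: prey: 63+25-11=77; pred: 9+11-3=17
Step 3: prey: 77+30-26=81; pred: 17+26-6=37
Step 4: prey: 81+32-59=54; pred: 37+59-14=82
Step 5: prey: 54+21-88=0; pred: 82+88-32=138
Step 6: prey: 0+0-0=0; pred: 138+0-55=83
Step 7: prey: 0+0-0=0; pred: 83+0-33=50
Step 8: prey: 0+0-0=0; pred: 50+0-20=30
Max prey = 81 at step 3

Answer: 81 3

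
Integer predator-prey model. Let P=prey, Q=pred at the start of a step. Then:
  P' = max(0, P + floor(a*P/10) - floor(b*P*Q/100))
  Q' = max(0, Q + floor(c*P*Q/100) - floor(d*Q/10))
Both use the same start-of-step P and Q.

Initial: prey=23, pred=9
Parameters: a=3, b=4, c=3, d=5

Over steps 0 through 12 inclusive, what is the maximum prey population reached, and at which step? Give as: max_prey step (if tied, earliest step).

Answer: 24 12

Derivation:
Step 1: prey: 23+6-8=21; pred: 9+6-4=11
Step 2: prey: 21+6-9=18; pred: 11+6-5=12
Step 3: prey: 18+5-8=15; pred: 12+6-6=12
Step 4: prey: 15+4-7=12; pred: 12+5-6=11
Step 5: prey: 12+3-5=10; pred: 11+3-5=9
Step 6: prey: 10+3-3=10; pred: 9+2-4=7
Step 7: prey: 10+3-2=11; pred: 7+2-3=6
Step 8: prey: 11+3-2=12; pred: 6+1-3=4
Step 9: prey: 12+3-1=14; pred: 4+1-2=3
Step 10: prey: 14+4-1=17; pred: 3+1-1=3
Step 11: prey: 17+5-2=20; pred: 3+1-1=3
Step 12: prey: 20+6-2=24; pred: 3+1-1=3
Max prey = 24 at step 12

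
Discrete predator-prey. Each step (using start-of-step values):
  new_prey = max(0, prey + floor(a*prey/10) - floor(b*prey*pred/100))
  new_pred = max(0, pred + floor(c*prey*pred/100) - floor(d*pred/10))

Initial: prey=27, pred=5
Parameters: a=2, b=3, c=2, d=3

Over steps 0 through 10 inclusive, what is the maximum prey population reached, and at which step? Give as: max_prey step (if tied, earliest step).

Step 1: prey: 27+5-4=28; pred: 5+2-1=6
Step 2: prey: 28+5-5=28; pred: 6+3-1=8
Step 3: prey: 28+5-6=27; pred: 8+4-2=10
Step 4: prey: 27+5-8=24; pred: 10+5-3=12
Step 5: prey: 24+4-8=20; pred: 12+5-3=14
Step 6: prey: 20+4-8=16; pred: 14+5-4=15
Step 7: prey: 16+3-7=12; pred: 15+4-4=15
Step 8: prey: 12+2-5=9; pred: 15+3-4=14
Step 9: prey: 9+1-3=7; pred: 14+2-4=12
Step 10: prey: 7+1-2=6; pred: 12+1-3=10
Max prey = 28 at step 1

Answer: 28 1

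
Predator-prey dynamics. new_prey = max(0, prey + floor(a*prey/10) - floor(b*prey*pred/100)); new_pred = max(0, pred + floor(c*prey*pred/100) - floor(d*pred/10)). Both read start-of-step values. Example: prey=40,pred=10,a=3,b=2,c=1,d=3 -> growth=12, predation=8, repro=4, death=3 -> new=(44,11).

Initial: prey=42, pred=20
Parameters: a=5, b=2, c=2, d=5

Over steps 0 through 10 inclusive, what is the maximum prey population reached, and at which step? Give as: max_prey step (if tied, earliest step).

Step 1: prey: 42+21-16=47; pred: 20+16-10=26
Step 2: prey: 47+23-24=46; pred: 26+24-13=37
Step 3: prey: 46+23-34=35; pred: 37+34-18=53
Step 4: prey: 35+17-37=15; pred: 53+37-26=64
Step 5: prey: 15+7-19=3; pred: 64+19-32=51
Step 6: prey: 3+1-3=1; pred: 51+3-25=29
Step 7: prey: 1+0-0=1; pred: 29+0-14=15
Step 8: prey: 1+0-0=1; pred: 15+0-7=8
Step 9: prey: 1+0-0=1; pred: 8+0-4=4
Step 10: prey: 1+0-0=1; pred: 4+0-2=2
Max prey = 47 at step 1

Answer: 47 1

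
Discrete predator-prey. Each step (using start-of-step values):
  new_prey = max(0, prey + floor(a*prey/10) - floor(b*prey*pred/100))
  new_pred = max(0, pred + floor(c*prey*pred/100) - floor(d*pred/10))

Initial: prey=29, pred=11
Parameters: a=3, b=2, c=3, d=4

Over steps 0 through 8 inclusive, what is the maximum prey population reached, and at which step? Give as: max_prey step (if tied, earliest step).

Answer: 31 1

Derivation:
Step 1: prey: 29+8-6=31; pred: 11+9-4=16
Step 2: prey: 31+9-9=31; pred: 16+14-6=24
Step 3: prey: 31+9-14=26; pred: 24+22-9=37
Step 4: prey: 26+7-19=14; pred: 37+28-14=51
Step 5: prey: 14+4-14=4; pred: 51+21-20=52
Step 6: prey: 4+1-4=1; pred: 52+6-20=38
Step 7: prey: 1+0-0=1; pred: 38+1-15=24
Step 8: prey: 1+0-0=1; pred: 24+0-9=15
Max prey = 31 at step 1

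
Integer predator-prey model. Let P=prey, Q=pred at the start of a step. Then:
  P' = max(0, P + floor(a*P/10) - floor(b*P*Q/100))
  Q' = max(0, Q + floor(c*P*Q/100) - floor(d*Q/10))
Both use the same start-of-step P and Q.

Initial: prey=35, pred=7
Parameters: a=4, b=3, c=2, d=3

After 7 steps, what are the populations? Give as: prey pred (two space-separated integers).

Answer: 0 33

Derivation:
Step 1: prey: 35+14-7=42; pred: 7+4-2=9
Step 2: prey: 42+16-11=47; pred: 9+7-2=14
Step 3: prey: 47+18-19=46; pred: 14+13-4=23
Step 4: prey: 46+18-31=33; pred: 23+21-6=38
Step 5: prey: 33+13-37=9; pred: 38+25-11=52
Step 6: prey: 9+3-14=0; pred: 52+9-15=46
Step 7: prey: 0+0-0=0; pred: 46+0-13=33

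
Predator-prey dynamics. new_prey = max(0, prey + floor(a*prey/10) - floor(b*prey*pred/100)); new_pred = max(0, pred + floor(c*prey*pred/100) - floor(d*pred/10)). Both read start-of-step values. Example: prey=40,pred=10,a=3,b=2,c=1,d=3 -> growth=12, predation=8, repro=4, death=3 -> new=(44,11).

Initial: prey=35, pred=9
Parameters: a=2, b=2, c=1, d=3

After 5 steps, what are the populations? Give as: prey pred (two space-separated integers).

Step 1: prey: 35+7-6=36; pred: 9+3-2=10
Step 2: prey: 36+7-7=36; pred: 10+3-3=10
Step 3: prey: 36+7-7=36; pred: 10+3-3=10
Step 4: prey: 36+7-7=36; pred: 10+3-3=10
Step 5: prey: 36+7-7=36; pred: 10+3-3=10

Answer: 36 10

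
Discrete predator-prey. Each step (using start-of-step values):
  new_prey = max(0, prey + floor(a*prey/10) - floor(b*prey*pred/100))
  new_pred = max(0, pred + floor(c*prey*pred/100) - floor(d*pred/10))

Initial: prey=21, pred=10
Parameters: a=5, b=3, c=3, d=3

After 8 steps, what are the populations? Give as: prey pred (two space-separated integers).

Step 1: prey: 21+10-6=25; pred: 10+6-3=13
Step 2: prey: 25+12-9=28; pred: 13+9-3=19
Step 3: prey: 28+14-15=27; pred: 19+15-5=29
Step 4: prey: 27+13-23=17; pred: 29+23-8=44
Step 5: prey: 17+8-22=3; pred: 44+22-13=53
Step 6: prey: 3+1-4=0; pred: 53+4-15=42
Step 7: prey: 0+0-0=0; pred: 42+0-12=30
Step 8: prey: 0+0-0=0; pred: 30+0-9=21

Answer: 0 21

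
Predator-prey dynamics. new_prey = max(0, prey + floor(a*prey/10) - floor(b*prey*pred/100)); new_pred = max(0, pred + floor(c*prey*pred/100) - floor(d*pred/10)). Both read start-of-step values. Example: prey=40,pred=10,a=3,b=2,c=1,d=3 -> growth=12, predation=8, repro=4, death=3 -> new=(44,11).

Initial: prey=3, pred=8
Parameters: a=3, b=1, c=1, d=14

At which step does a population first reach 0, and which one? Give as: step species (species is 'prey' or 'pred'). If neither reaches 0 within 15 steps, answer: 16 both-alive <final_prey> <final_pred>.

Answer: 1 pred

Derivation:
Step 1: prey: 3+0-0=3; pred: 8+0-11=0
First extinction: pred at step 1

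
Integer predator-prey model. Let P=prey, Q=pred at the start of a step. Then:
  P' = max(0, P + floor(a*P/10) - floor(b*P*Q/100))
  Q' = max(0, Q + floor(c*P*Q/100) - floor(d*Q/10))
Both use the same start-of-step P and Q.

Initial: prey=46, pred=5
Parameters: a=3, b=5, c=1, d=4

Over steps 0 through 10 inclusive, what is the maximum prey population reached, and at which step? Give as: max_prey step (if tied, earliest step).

Step 1: prey: 46+13-11=48; pred: 5+2-2=5
Step 2: prey: 48+14-12=50; pred: 5+2-2=5
Step 3: prey: 50+15-12=53; pred: 5+2-2=5
Step 4: prey: 53+15-13=55; pred: 5+2-2=5
Step 5: prey: 55+16-13=58; pred: 5+2-2=5
Step 6: prey: 58+17-14=61; pred: 5+2-2=5
Step 7: prey: 61+18-15=64; pred: 5+3-2=6
Step 8: prey: 64+19-19=64; pred: 6+3-2=7
Step 9: prey: 64+19-22=61; pred: 7+4-2=9
Step 10: prey: 61+18-27=52; pred: 9+5-3=11
Max prey = 64 at step 7

Answer: 64 7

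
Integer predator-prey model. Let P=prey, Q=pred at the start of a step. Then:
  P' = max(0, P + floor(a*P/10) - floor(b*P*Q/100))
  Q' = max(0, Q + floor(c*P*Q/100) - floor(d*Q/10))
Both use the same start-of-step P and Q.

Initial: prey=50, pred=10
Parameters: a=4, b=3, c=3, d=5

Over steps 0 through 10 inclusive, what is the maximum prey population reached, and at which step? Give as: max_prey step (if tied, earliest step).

Answer: 55 1

Derivation:
Step 1: prey: 50+20-15=55; pred: 10+15-5=20
Step 2: prey: 55+22-33=44; pred: 20+33-10=43
Step 3: prey: 44+17-56=5; pred: 43+56-21=78
Step 4: prey: 5+2-11=0; pred: 78+11-39=50
Step 5: prey: 0+0-0=0; pred: 50+0-25=25
Step 6: prey: 0+0-0=0; pred: 25+0-12=13
Step 7: prey: 0+0-0=0; pred: 13+0-6=7
Step 8: prey: 0+0-0=0; pred: 7+0-3=4
Step 9: prey: 0+0-0=0; pred: 4+0-2=2
Step 10: prey: 0+0-0=0; pred: 2+0-1=1
Max prey = 55 at step 1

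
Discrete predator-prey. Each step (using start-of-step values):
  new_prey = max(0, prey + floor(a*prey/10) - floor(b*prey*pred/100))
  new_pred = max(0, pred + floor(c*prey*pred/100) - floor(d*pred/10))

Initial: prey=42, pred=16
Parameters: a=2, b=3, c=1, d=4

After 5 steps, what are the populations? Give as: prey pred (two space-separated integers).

Answer: 12 7

Derivation:
Step 1: prey: 42+8-20=30; pred: 16+6-6=16
Step 2: prey: 30+6-14=22; pred: 16+4-6=14
Step 3: prey: 22+4-9=17; pred: 14+3-5=12
Step 4: prey: 17+3-6=14; pred: 12+2-4=10
Step 5: prey: 14+2-4=12; pred: 10+1-4=7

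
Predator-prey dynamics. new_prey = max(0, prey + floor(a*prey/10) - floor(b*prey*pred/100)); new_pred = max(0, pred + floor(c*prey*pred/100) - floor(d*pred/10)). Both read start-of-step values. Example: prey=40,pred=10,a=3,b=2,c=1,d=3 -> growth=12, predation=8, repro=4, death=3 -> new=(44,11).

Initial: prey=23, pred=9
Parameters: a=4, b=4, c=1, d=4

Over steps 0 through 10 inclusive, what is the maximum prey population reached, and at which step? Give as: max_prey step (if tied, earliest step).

Answer: 101 10

Derivation:
Step 1: prey: 23+9-8=24; pred: 9+2-3=8
Step 2: prey: 24+9-7=26; pred: 8+1-3=6
Step 3: prey: 26+10-6=30; pred: 6+1-2=5
Step 4: prey: 30+12-6=36; pred: 5+1-2=4
Step 5: prey: 36+14-5=45; pred: 4+1-1=4
Step 6: prey: 45+18-7=56; pred: 4+1-1=4
Step 7: prey: 56+22-8=70; pred: 4+2-1=5
Step 8: prey: 70+28-14=84; pred: 5+3-2=6
Step 9: prey: 84+33-20=97; pred: 6+5-2=9
Step 10: prey: 97+38-34=101; pred: 9+8-3=14
Max prey = 101 at step 10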